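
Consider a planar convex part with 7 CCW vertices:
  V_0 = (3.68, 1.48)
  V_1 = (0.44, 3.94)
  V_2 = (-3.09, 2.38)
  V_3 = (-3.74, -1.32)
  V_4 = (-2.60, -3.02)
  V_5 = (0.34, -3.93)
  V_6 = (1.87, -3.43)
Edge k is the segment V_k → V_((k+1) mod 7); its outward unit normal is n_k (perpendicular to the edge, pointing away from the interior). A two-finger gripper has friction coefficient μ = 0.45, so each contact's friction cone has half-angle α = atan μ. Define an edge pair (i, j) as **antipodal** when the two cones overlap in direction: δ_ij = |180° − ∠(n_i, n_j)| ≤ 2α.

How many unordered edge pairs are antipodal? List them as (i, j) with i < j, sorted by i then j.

α = atan 0.45 = 24.23°;  2α = 48.46°
n_0 = (+0.6047, +0.7964)
n_1 = (-0.4042, +0.9147)
n_2 = (-0.9849, +0.1730)
n_3 = (-0.8305, -0.5570)
n_4 = (-0.2957, -0.9553)
n_5 = (+0.3106, -0.9505)
n_6 = (+0.9383, -0.3459)
  (0,1): δ = 118.95°  ·
  (0,2): δ = 62.76°  ·
  (0,3): δ = 18.95°  ✓
  (0,4): δ = 20.01°  ✓
  (0,5): δ = 55.31°  ·
  (0,6): δ = 106.97°  ·
  (1,2): δ = 123.81°  ·
  (1,3): δ = 80.00°  ·
  (1,4): δ = 41.04°  ✓
  (1,5): δ = 5.74°  ✓
  (1,6): δ = 45.92°  ✓
  (2,3): δ = 136.19°  ·
  (2,4): δ = 97.23°  ·
  (2,5): δ = 61.94°  ·
  (2,6): δ = 10.27°  ✓
  (3,4): δ = 141.04°  ·
  (3,5): δ = 105.75°  ·
  (3,6): δ = 54.08°  ·
  (4,5): δ = 144.70°  ·
  (4,6): δ = 93.04°  ·
  (5,6): δ = 128.33°  ·
antipodal pairs: 6

count = 6; pairs: (0,3), (0,4), (1,4), (1,5), (1,6), (2,6)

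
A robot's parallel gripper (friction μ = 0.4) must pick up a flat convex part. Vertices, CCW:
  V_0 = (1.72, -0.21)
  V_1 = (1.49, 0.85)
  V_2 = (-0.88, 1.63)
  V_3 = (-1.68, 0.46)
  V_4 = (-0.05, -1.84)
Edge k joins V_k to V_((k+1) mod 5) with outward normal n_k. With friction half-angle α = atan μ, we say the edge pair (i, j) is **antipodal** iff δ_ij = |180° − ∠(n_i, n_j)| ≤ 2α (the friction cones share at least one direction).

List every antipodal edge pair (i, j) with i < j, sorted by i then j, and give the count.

count = 3; pairs: (0,3), (1,3), (2,4)

α = atan 0.4 = 21.80°;  2α = 43.60°
n_0 = (+0.9773, +0.2120)
n_1 = (+0.3126, +0.9499)
n_2 = (-0.8255, +0.5644)
n_3 = (-0.8159, -0.5782)
n_4 = (+0.6774, -0.7356)
  (0,1): δ = 120.46°  ·
  (0,2): δ = 46.61°  ·
  (0,3): δ = 23.08°  ✓
  (0,4): δ = 120.40°  ·
  (1,2): δ = 106.15°  ·
  (1,3): δ = 36.46°  ✓
  (1,4): δ = 60.86°  ·
  (2,3): δ = 110.31°  ·
  (2,4): δ = 13.00°  ✓
  (3,4): δ = 82.68°  ·
antipodal pairs: 3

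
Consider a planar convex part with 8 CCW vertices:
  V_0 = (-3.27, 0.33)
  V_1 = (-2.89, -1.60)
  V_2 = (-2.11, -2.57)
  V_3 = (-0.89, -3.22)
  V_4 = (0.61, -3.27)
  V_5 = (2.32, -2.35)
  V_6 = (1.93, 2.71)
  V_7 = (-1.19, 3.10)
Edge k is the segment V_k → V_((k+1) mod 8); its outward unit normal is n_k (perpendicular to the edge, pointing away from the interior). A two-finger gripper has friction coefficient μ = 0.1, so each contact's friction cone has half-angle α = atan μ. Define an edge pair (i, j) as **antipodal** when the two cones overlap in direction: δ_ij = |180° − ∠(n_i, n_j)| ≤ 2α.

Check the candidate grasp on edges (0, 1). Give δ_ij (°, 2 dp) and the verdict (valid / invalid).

α = atan 0.1 = 5.71°;  2α = 11.42°
edge 0: e_0 = (+0.38, -1.93);  n_0 = (-0.9812, -0.1932)
edge 1: e_1 = (+0.78, -0.97);  n_1 = (-0.7793, -0.6267)
∠(n_0, n_1) = 27.67°
δ = |180° − 27.67°| = 152.33°
152.33° > 2α = 11.42°  →  invalid

δ = 152.33°, invalid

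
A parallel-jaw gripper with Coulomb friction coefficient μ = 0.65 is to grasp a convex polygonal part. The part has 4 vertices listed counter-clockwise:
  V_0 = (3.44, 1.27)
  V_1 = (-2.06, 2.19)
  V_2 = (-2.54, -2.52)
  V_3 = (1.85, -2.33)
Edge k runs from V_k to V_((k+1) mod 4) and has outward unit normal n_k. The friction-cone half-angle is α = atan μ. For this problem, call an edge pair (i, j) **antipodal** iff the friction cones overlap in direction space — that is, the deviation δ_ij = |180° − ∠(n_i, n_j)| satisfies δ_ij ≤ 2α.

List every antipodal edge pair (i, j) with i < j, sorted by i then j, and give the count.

count = 2; pairs: (0,2), (1,3)

α = atan 0.65 = 33.02°;  2α = 66.05°
n_0 = (+0.1650, +0.9863)
n_1 = (-0.9948, +0.1014)
n_2 = (+0.0432, -0.9991)
n_3 = (+0.9148, -0.4040)
  (0,1): δ = 86.32°  ·
  (0,2): δ = 11.97°  ✓
  (0,3): δ = 75.67°  ·
  (1,2): δ = 81.70°  ·
  (1,3): δ = 18.01°  ✓
  (2,3): δ = 116.31°  ·
antipodal pairs: 2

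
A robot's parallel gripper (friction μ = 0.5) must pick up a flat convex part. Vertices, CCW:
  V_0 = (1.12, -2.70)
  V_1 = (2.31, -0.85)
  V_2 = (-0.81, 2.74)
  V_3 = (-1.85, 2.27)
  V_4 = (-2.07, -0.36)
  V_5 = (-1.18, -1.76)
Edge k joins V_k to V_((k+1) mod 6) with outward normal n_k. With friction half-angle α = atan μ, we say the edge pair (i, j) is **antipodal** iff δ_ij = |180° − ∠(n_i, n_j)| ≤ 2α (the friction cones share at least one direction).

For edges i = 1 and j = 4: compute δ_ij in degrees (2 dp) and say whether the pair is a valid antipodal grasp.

δ = 8.55°, valid

α = atan 0.5 = 26.57°;  2α = 53.13°
edge 1: e_1 = (-3.12, +3.59);  n_1 = (+0.7548, +0.6560)
edge 4: e_4 = (+0.89, -1.40);  n_4 = (-0.8439, -0.5365)
∠(n_1, n_4) = 171.45°
δ = |180° − 171.45°| = 8.55°
8.55° ≤ 2α = 53.13°  →  valid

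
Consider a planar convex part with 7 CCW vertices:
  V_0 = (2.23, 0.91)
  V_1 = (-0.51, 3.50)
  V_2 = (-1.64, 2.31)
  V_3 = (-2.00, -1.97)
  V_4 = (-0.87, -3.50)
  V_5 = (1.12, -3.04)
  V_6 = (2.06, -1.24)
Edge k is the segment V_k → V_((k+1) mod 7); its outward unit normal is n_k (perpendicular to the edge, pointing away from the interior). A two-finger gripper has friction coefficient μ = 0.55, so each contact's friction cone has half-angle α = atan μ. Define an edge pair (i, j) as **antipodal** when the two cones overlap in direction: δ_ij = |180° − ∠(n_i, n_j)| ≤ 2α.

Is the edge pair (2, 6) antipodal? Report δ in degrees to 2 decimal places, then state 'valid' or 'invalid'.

δ = 0.29°, valid

α = atan 0.55 = 28.81°;  2α = 57.62°
edge 2: e_2 = (-0.36, -4.28);  n_2 = (-0.9965, +0.0838)
edge 6: e_6 = (+0.17, +2.15);  n_6 = (+0.9969, -0.0788)
∠(n_2, n_6) = 179.71°
δ = |180° − 179.71°| = 0.29°
0.29° ≤ 2α = 57.62°  →  valid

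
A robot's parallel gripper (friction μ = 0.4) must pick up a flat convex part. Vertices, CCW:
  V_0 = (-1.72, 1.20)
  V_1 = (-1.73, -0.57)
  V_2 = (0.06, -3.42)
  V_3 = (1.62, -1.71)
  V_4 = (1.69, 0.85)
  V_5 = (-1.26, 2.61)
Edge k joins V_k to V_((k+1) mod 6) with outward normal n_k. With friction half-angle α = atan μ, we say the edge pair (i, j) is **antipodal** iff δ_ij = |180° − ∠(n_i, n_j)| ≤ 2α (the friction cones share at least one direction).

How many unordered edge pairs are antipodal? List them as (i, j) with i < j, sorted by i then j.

count = 6; pairs: (0,2), (0,3), (1,3), (1,4), (2,5), (3,5)

α = atan 0.4 = 21.80°;  2α = 43.60°
n_0 = (-1.0000, +0.0056)
n_1 = (-0.8468, -0.5319)
n_2 = (+0.7388, -0.6740)
n_3 = (+0.9996, -0.0273)
n_4 = (+0.5124, +0.8588)
n_5 = (-0.9507, +0.3102)
  (0,1): δ = 147.54°  ·
  (0,2): δ = 42.05°  ✓
  (0,3): δ = 1.24°  ✓
  (0,4): δ = 59.50°  ·
  (0,5): δ = 162.26°  ·
  (1,2): δ = 74.51°  ·
  (1,3): δ = 33.70°  ✓
  (1,4): δ = 27.05°  ✓
  (1,5): δ = 129.80°  ·
  (2,3): δ = 139.19°  ·
  (2,4): δ = 78.45°  ·
  (2,5): δ = 24.31°  ✓
  (3,4): δ = 119.25°  ·
  (3,5): δ = 16.50°  ✓
  (4,5): δ = 77.25°  ·
antipodal pairs: 6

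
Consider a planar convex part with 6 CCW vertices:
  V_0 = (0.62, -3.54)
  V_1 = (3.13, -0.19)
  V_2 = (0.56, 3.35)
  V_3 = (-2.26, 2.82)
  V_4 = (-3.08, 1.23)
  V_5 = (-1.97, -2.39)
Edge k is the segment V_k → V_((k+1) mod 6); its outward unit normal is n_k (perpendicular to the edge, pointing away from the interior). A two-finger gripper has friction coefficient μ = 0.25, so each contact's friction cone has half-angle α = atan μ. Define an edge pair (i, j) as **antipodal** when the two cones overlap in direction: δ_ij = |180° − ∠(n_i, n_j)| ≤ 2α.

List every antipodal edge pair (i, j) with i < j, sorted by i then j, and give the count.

α = atan 0.25 = 14.04°;  2α = 28.07°
n_0 = (+0.8003, -0.5996)
n_1 = (+0.8092, +0.5875)
n_2 = (-0.1847, +0.9828)
n_3 = (-0.8888, +0.4584)
n_4 = (-0.9561, -0.2932)
n_5 = (-0.4058, -0.9140)
  (0,1): δ = 107.18°  ·
  (0,2): δ = 42.51°  ·
  (0,3): δ = 9.56°  ✓
  (0,4): δ = 53.89°  ·
  (0,5): δ = 102.90°  ·
  (1,2): δ = 115.34°  ·
  (1,3): δ = 63.26°  ·
  (1,4): δ = 18.93°  ✓
  (1,5): δ = 30.08°  ·
  (2,3): δ = 127.93°  ·
  (2,4): δ = 83.60°  ·
  (2,5): δ = 34.59°  ·
  (3,4): δ = 135.67°  ·
  (3,5): δ = 86.66°  ·
  (4,5): δ = 130.99°  ·
antipodal pairs: 2

count = 2; pairs: (0,3), (1,4)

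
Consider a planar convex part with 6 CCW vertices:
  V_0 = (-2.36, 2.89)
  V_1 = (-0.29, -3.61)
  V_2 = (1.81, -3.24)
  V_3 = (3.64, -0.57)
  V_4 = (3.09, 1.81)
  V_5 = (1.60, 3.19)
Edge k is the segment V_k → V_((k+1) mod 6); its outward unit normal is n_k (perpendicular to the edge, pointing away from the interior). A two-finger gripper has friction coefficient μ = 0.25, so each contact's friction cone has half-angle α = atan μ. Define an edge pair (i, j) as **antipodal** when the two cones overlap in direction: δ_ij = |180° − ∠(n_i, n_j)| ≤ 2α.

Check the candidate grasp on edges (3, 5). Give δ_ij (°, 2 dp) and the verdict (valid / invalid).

δ = 98.68°, invalid

α = atan 0.25 = 14.04°;  2α = 28.07°
edge 3: e_3 = (-0.55, +2.38);  n_3 = (+0.9743, +0.2252)
edge 5: e_5 = (-3.96, -0.30);  n_5 = (-0.0755, +0.9971)
∠(n_3, n_5) = 81.32°
δ = |180° − 81.32°| = 98.68°
98.68° > 2α = 28.07°  →  invalid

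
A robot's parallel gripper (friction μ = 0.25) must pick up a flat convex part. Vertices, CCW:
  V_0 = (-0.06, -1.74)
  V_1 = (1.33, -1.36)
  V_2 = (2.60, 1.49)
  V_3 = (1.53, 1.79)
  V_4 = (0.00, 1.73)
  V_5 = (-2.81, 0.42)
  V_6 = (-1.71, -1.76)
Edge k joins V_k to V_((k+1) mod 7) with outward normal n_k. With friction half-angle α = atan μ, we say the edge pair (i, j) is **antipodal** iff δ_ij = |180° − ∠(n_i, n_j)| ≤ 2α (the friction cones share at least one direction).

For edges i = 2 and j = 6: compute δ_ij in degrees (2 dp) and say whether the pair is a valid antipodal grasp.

α = atan 0.25 = 14.04°;  2α = 28.07°
edge 2: e_2 = (-1.07, +0.30);  n_2 = (+0.2700, +0.9629)
edge 6: e_6 = (+1.65, +0.02);  n_6 = (+0.0121, -0.9999)
∠(n_2, n_6) = 163.64°
δ = |180° − 163.64°| = 16.36°
16.36° ≤ 2α = 28.07°  →  valid

δ = 16.36°, valid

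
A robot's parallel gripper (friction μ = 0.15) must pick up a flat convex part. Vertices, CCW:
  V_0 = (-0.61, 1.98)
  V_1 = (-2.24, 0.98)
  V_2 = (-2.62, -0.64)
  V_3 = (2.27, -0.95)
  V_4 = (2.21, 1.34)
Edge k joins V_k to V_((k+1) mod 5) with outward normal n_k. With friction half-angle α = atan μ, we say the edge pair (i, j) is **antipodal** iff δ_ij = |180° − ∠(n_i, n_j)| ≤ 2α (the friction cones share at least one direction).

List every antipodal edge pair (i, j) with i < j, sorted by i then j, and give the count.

count = 2; pairs: (1,3), (2,4)

α = atan 0.15 = 8.53°;  2α = 17.06°
n_0 = (-0.5229, +0.8524)
n_1 = (-0.9736, +0.2284)
n_2 = (-0.0633, -0.9980)
n_3 = (+0.9997, +0.0262)
n_4 = (+0.2213, +0.9752)
  (0,1): δ = 134.73°  ·
  (0,2): δ = 35.16°  ·
  (0,3): δ = 59.97°  ·
  (0,4): δ = 135.68°  ·
  (1,2): δ = 80.43°  ·
  (1,3): δ = 14.70°  ✓
  (1,4): δ = 90.41°  ·
  (2,3): δ = 84.87°  ·
  (2,4): δ = 9.16°  ✓
  (3,4): δ = 104.29°  ·
antipodal pairs: 2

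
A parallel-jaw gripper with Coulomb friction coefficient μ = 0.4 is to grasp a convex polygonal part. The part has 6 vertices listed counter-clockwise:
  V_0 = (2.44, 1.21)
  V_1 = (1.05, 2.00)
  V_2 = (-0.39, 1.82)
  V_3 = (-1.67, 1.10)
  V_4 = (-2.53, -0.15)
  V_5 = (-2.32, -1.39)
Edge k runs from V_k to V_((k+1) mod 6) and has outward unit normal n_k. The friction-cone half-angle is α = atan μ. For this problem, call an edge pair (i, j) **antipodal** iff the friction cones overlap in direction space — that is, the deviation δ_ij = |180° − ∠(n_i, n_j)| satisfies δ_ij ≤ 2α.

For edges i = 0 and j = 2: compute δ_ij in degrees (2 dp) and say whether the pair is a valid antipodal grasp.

δ = 121.03°, invalid

α = atan 0.4 = 21.80°;  2α = 43.60°
edge 0: e_0 = (-1.39, +0.79);  n_0 = (+0.4941, +0.8694)
edge 2: e_2 = (-1.28, -0.72);  n_2 = (-0.4903, +0.8716)
∠(n_0, n_2) = 58.97°
δ = |180° − 58.97°| = 121.03°
121.03° > 2α = 43.60°  →  invalid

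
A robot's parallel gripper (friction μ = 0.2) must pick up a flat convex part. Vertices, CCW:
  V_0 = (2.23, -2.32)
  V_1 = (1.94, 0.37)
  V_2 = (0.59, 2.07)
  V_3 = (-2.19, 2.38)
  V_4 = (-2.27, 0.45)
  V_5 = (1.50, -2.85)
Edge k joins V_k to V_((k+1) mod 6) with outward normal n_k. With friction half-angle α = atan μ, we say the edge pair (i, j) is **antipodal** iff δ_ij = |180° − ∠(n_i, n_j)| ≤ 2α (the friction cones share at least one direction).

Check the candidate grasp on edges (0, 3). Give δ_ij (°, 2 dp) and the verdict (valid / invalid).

α = atan 0.2 = 11.31°;  2α = 22.62°
edge 0: e_0 = (-0.29, +2.69);  n_0 = (+0.9942, +0.1072)
edge 3: e_3 = (-0.08, -1.93);  n_3 = (-0.9991, +0.0414)
∠(n_0, n_3) = 171.47°
δ = |180° − 171.47°| = 8.53°
8.53° ≤ 2α = 22.62°  →  valid

δ = 8.53°, valid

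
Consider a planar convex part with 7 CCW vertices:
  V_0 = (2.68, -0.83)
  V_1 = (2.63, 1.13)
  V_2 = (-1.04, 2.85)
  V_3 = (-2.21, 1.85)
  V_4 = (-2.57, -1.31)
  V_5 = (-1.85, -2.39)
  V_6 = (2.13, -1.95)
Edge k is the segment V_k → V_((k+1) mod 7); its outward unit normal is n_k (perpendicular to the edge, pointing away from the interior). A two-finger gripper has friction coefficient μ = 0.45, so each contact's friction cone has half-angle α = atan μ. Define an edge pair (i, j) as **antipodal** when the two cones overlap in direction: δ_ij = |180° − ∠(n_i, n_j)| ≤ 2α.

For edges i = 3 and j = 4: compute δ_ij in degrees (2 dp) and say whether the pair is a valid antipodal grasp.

α = atan 0.45 = 24.23°;  2α = 48.46°
edge 3: e_3 = (-0.36, -3.16);  n_3 = (-0.9936, +0.1132)
edge 4: e_4 = (+0.72, -1.08);  n_4 = (-0.8321, -0.5547)
∠(n_3, n_4) = 40.19°
δ = |180° − 40.19°| = 139.81°
139.81° > 2α = 48.46°  →  invalid

δ = 139.81°, invalid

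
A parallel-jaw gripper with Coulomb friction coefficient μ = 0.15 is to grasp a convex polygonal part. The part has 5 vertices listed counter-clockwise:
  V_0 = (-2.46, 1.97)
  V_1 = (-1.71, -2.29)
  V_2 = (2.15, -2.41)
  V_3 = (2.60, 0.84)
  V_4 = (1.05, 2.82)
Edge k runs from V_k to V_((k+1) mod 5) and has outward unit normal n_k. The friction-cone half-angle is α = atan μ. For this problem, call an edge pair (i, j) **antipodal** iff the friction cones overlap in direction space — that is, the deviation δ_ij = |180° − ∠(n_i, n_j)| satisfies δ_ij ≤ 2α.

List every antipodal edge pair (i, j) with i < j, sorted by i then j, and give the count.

count = 1; pairs: (1,4)

α = atan 0.15 = 8.53°;  2α = 17.06°
n_0 = (-0.9849, -0.1734)
n_1 = (-0.0311, -0.9995)
n_2 = (+0.9905, -0.1372)
n_3 = (+0.7874, +0.6164)
n_4 = (-0.2354, +0.9719)
  (0,1): δ = 101.77°  ·
  (0,2): δ = 17.87°  ·
  (0,3): δ = 28.07°  ·
  (0,4): δ = 93.63°  ·
  (1,2): δ = 96.10°  ·
  (1,3): δ = 50.16°  ·
  (1,4): δ = 15.39°  ✓
  (2,3): δ = 134.06°  ·
  (2,4): δ = 68.50°  ·
  (3,4): δ = 114.44°  ·
antipodal pairs: 1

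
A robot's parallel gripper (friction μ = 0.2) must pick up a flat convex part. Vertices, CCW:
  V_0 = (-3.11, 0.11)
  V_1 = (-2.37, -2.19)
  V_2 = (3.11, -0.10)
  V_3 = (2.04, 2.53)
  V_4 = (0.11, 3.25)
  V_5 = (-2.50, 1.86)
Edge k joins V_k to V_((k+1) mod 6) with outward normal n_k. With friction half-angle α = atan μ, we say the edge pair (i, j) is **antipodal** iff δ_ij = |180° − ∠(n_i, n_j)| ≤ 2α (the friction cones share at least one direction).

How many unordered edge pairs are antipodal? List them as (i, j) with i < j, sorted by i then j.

count = 2; pairs: (0,2), (1,4)

α = atan 0.2 = 11.31°;  2α = 22.62°
n_0 = (-0.9519, -0.3063)
n_1 = (+0.3563, -0.9344)
n_2 = (+0.9263, +0.3768)
n_3 = (+0.3495, +0.9369)
n_4 = (-0.4701, +0.8826)
n_5 = (-0.9443, +0.3291)
  (0,1): δ = 86.96°  ·
  (0,2): δ = 4.30°  ✓
  (0,3): δ = 51.71°  ·
  (0,4): δ = 100.20°  ·
  (0,5): δ = 142.95°  ·
  (1,2): δ = 88.74°  ·
  (1,3): δ = 41.33°  ·
  (1,4): δ = 7.16°  ✓
  (1,5): δ = 49.91°  ·
  (2,3): δ = 132.60°  ·
  (2,4): δ = 84.10°  ·
  (2,5): δ = 41.36°  ·
  (3,4): δ = 131.50°  ·
  (3,5): δ = 88.76°  ·
  (4,5): δ = 137.26°  ·
antipodal pairs: 2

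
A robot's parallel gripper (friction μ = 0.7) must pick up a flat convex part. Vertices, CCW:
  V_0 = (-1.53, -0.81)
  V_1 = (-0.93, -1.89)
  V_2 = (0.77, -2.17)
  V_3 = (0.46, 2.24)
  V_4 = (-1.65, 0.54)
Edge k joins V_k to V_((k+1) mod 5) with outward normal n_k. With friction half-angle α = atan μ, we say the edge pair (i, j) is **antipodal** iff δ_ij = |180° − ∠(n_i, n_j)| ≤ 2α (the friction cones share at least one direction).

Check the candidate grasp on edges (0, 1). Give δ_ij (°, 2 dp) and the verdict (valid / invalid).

δ = 128.41°, invalid

α = atan 0.7 = 34.99°;  2α = 69.98°
edge 0: e_0 = (+0.60, -1.08);  n_0 = (-0.8742, -0.4856)
edge 1: e_1 = (+1.70, -0.28);  n_1 = (-0.1625, -0.9867)
∠(n_0, n_1) = 51.59°
δ = |180° − 51.59°| = 128.41°
128.41° > 2α = 69.98°  →  invalid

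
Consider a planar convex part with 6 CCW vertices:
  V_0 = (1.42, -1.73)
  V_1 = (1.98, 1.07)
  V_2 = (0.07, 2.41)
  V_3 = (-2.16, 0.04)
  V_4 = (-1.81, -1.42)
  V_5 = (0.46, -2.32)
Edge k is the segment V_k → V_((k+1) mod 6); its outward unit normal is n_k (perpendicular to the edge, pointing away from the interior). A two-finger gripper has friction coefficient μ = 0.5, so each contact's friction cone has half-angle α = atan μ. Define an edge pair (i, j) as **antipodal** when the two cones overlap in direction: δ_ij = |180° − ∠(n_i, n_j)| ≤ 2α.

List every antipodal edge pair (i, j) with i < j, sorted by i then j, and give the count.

count = 5; pairs: (0,2), (0,3), (1,3), (1,4), (2,5)

α = atan 0.5 = 26.57°;  2α = 53.13°
n_0 = (+0.9806, -0.1961)
n_1 = (+0.5743, +0.8186)
n_2 = (-0.7283, +0.6853)
n_3 = (-0.9724, -0.2331)
n_4 = (-0.3686, -0.9296)
n_5 = (+0.5236, -0.8520)
  (0,1): δ = 113.74°  ·
  (0,2): δ = 31.95°  ✓
  (0,3): δ = 24.79°  ✓
  (0,4): δ = 79.68°  ·
  (0,5): δ = 132.88°  ·
  (1,2): δ = 98.20°  ·
  (1,3): δ = 41.47°  ✓
  (1,4): δ = 13.43°  ✓
  (1,5): δ = 66.63°  ·
  (2,3): δ = 123.26°  ·
  (2,4): δ = 68.37°  ·
  (2,5): δ = 15.17°  ✓
  (3,4): δ = 125.11°  ·
  (3,5): δ = 71.91°  ·
  (4,5): δ = 126.80°  ·
antipodal pairs: 5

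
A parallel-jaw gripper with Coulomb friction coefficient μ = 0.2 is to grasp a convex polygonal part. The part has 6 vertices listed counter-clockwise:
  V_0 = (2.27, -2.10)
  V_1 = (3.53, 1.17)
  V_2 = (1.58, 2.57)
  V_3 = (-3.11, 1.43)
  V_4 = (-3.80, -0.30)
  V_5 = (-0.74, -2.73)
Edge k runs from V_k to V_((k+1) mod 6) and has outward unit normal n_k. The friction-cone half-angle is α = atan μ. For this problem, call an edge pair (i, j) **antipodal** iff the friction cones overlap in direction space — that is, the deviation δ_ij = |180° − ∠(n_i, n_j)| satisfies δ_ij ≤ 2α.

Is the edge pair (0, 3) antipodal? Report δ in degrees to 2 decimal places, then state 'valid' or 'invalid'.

δ = 0.67°, valid

α = atan 0.2 = 11.31°;  2α = 22.62°
edge 0: e_0 = (+1.26, +3.27);  n_0 = (+0.9331, -0.3596)
edge 3: e_3 = (-0.69, -1.73);  n_3 = (-0.9288, +0.3705)
∠(n_0, n_3) = 179.33°
δ = |180° − 179.33°| = 0.67°
0.67° ≤ 2α = 22.62°  →  valid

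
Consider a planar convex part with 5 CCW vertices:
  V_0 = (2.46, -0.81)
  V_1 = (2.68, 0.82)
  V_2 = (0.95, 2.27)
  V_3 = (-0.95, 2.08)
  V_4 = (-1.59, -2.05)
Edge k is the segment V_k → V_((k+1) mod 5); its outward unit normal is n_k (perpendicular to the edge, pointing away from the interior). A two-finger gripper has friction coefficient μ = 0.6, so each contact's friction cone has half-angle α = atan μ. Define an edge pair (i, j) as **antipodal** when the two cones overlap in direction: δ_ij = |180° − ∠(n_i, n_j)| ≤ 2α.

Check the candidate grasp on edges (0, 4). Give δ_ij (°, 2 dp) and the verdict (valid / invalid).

δ = 114.71°, invalid

α = atan 0.6 = 30.96°;  2α = 61.93°
edge 0: e_0 = (+0.22, +1.63);  n_0 = (+0.9910, -0.1338)
edge 4: e_4 = (+4.05, +1.24);  n_4 = (+0.2928, -0.9562)
∠(n_0, n_4) = 65.29°
δ = |180° − 65.29°| = 114.71°
114.71° > 2α = 61.93°  →  invalid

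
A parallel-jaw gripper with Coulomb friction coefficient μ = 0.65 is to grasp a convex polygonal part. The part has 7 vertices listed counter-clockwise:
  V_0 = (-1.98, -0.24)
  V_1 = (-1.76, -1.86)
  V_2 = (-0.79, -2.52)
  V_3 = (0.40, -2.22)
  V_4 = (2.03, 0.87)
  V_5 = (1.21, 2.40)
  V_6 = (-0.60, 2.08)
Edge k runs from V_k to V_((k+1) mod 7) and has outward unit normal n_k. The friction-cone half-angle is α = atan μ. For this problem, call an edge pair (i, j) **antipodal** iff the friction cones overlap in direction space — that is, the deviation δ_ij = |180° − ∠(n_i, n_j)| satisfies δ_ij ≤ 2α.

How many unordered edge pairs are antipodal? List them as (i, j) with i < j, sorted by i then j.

α = atan 0.65 = 33.02°;  2α = 66.05°
n_0 = (-0.9909, -0.1346)
n_1 = (-0.5625, -0.8268)
n_2 = (+0.2445, -0.9697)
n_3 = (+0.8845, -0.4666)
n_4 = (+0.8814, +0.4724)
n_5 = (-0.1741, +0.9847)
n_6 = (-0.8594, +0.5112)
  (0,1): δ = 131.97°  ·
  (0,2): δ = 83.58°  ·
  (0,3): δ = 35.55°  ✓
  (0,4): δ = 20.46°  ✓
  (0,5): δ = 92.29°  ·
  (0,6): δ = 141.52°  ·
  (1,2): δ = 131.62°  ·
  (1,3): δ = 83.58°  ·
  (1,4): δ = 27.58°  ✓
  (1,5): δ = 44.26°  ✓
  (1,6): δ = 93.49°  ·
  (2,3): δ = 131.96°  ·
  (2,4): δ = 75.96°  ·
  (2,5): δ = 4.12°  ✓
  (2,6): δ = 45.11°  ✓
  (3,4): δ = 124.00°  ·
  (3,5): δ = 52.16°  ✓
  (3,6): δ = 2.93°  ✓
  (4,5): δ = 108.16°  ·
  (4,6): δ = 58.93°  ✓
  (5,6): δ = 130.77°  ·
antipodal pairs: 9

count = 9; pairs: (0,3), (0,4), (1,4), (1,5), (2,5), (2,6), (3,5), (3,6), (4,6)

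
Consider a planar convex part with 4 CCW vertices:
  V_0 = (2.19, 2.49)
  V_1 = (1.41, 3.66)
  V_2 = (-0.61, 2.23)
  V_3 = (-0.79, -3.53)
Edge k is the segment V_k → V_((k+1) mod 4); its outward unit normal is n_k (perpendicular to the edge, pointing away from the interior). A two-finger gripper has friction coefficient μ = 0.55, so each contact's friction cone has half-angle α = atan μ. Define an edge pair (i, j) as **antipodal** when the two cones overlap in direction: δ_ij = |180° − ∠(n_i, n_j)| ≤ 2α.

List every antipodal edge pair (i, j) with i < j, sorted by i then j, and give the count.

count = 3; pairs: (0,2), (1,3), (2,3)

α = atan 0.55 = 28.81°;  2α = 57.62°
n_0 = (+0.8321, +0.5547)
n_1 = (-0.5778, +0.8162)
n_2 = (-0.9995, +0.0312)
n_3 = (+0.8962, -0.4436)
  (0,1): δ = 88.39°  ·
  (0,2): δ = 35.48°  ✓
  (0,3): δ = 119.97°  ·
  (1,2): δ = 127.09°  ·
  (1,3): δ = 28.37°  ✓
  (2,3): δ = 24.55°  ✓
antipodal pairs: 3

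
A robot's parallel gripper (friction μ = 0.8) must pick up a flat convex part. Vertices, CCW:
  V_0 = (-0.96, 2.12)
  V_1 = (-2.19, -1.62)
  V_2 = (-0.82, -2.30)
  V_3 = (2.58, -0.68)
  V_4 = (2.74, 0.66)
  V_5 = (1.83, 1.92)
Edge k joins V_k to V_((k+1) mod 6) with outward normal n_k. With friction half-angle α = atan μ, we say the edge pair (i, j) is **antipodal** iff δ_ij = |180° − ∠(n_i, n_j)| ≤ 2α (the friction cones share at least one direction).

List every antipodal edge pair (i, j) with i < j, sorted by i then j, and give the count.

α = atan 0.8 = 38.66°;  2α = 77.32°
n_0 = (-0.9499, +0.3124)
n_1 = (-0.4446, -0.8957)
n_2 = (+0.4301, -0.9028)
n_3 = (+0.9929, -0.1186)
n_4 = (+0.8107, +0.5855)
n_5 = (+0.0715, +0.9974)
  (0,1): δ = 98.19°  ·
  (0,2): δ = 46.32°  ✓
  (0,3): δ = 11.40°  ✓
  (0,4): δ = 54.04°  ✓
  (0,5): δ = 104.10°  ·
  (1,2): δ = 128.13°  ·
  (1,3): δ = 70.41°  ✓
  (1,4): δ = 27.76°  ✓
  (1,5): δ = 22.30°  ✓
  (2,3): δ = 122.29°  ·
  (2,4): δ = 79.64°  ·
  (2,5): δ = 29.58°  ✓
  (3,4): δ = 137.35°  ·
  (3,5): δ = 87.29°  ·
  (4,5): δ = 129.94°  ·
antipodal pairs: 7

count = 7; pairs: (0,2), (0,3), (0,4), (1,3), (1,4), (1,5), (2,5)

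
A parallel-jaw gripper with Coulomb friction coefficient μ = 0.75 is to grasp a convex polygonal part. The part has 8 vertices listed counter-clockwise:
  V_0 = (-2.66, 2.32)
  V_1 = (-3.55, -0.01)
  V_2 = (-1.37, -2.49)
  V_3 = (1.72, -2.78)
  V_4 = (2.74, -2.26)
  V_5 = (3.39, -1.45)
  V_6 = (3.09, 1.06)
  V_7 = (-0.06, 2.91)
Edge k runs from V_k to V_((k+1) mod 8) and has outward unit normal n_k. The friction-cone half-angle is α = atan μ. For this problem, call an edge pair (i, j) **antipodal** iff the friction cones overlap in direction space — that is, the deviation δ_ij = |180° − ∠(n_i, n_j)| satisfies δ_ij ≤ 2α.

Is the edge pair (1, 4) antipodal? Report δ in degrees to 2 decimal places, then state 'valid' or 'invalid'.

α = atan 0.75 = 36.87°;  2α = 73.74°
edge 1: e_1 = (+2.18, -2.48);  n_1 = (-0.7511, -0.6602)
edge 4: e_4 = (+0.65, +0.81);  n_4 = (+0.7799, -0.6259)
∠(n_1, n_4) = 99.94°
δ = |180° − 99.94°| = 80.06°
80.06° > 2α = 73.74°  →  invalid

δ = 80.06°, invalid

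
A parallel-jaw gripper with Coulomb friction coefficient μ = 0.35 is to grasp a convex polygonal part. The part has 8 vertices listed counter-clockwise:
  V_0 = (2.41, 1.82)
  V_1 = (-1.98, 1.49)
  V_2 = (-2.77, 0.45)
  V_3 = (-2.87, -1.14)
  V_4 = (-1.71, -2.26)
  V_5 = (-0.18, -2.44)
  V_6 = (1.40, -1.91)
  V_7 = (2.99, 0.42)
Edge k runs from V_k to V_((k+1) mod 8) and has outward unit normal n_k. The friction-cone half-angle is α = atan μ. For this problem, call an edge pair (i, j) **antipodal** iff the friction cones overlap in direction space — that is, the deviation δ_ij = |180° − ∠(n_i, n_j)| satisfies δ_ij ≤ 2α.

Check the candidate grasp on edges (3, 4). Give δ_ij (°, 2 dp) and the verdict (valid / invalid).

α = atan 0.35 = 19.29°;  2α = 38.58°
edge 3: e_3 = (+1.16, -1.12);  n_3 = (-0.6946, -0.7194)
edge 4: e_4 = (+1.53, -0.18);  n_4 = (-0.1168, -0.9932)
∠(n_3, n_4) = 37.29°
δ = |180° − 37.29°| = 142.71°
142.71° > 2α = 38.58°  →  invalid

δ = 142.71°, invalid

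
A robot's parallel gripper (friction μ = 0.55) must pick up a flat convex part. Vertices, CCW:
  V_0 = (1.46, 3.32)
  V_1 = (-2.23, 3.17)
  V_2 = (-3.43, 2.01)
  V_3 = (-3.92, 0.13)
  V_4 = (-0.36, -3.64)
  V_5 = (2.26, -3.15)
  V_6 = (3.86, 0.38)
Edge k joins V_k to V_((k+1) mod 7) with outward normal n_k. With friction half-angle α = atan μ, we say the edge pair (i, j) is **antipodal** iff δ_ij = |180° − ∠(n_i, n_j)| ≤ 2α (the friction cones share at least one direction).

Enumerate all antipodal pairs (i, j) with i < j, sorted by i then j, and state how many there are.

count = 7; pairs: (0,3), (0,4), (1,4), (1,5), (2,5), (2,6), (3,6)

α = atan 0.55 = 28.81°;  2α = 57.62°
n_0 = (-0.0406, +0.9992)
n_1 = (-0.6950, +0.7190)
n_2 = (-0.9677, +0.2522)
n_3 = (-0.7271, -0.6866)
n_4 = (+0.1838, -0.9830)
n_5 = (+0.9108, -0.4128)
n_6 = (+0.7747, +0.6324)
  (0,1): δ = 138.30°  ·
  (0,2): δ = 106.94°  ·
  (0,3): δ = 48.97°  ✓
  (0,4): δ = 8.27°  ✓
  (0,5): δ = 63.29°  ·
  (0,6): δ = 126.90°  ·
  (1,2): δ = 148.64°  ·
  (1,3): δ = 90.67°  ·
  (1,4): δ = 33.44°  ✓
  (1,5): δ = 21.59°  ✓
  (1,6): δ = 85.20°  ·
  (2,3): δ = 122.03°  ·
  (2,4): δ = 64.80°  ·
  (2,5): δ = 9.77°  ✓
  (2,6): δ = 53.83°  ✓
  (3,4): δ = 122.77°  ·
  (3,5): δ = 67.74°  ·
  (3,6): δ = 4.13°  ✓
  (4,5): δ = 124.98°  ·
  (4,6): δ = 61.37°  ·
  (5,6): δ = 116.39°  ·
antipodal pairs: 7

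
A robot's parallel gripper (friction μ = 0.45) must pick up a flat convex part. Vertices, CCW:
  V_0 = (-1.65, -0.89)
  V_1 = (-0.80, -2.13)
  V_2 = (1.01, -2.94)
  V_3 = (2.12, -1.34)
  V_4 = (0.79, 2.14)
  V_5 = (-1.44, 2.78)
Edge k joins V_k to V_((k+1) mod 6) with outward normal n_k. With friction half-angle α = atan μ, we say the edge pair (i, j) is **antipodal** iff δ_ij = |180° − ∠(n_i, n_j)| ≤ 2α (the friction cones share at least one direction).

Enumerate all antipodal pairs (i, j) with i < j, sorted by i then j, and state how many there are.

α = atan 0.45 = 24.23°;  2α = 48.46°
n_0 = (-0.8248, -0.5654)
n_1 = (-0.4085, -0.9128)
n_2 = (+0.8216, -0.5700)
n_3 = (+0.9341, +0.3570)
n_4 = (+0.2759, +0.9612)
n_5 = (-0.9984, +0.0571)
  (0,1): δ = 148.54°  ·
  (0,2): δ = 69.18°  ·
  (0,3): δ = 13.51°  ✓
  (0,4): δ = 39.56°  ✓
  (0,5): δ = 142.30°  ·
  (1,2): δ = 100.64°  ·
  (1,3): δ = 44.97°  ✓
  (1,4): δ = 8.10°  ✓
  (1,5): δ = 110.83°  ·
  (2,3): δ = 124.33°  ·
  (2,4): δ = 71.26°  ·
  (2,5): δ = 31.48°  ✓
  (3,4): δ = 126.93°  ·
  (3,5): δ = 24.19°  ✓
  (4,5): δ = 77.26°  ·
antipodal pairs: 6

count = 6; pairs: (0,3), (0,4), (1,3), (1,4), (2,5), (3,5)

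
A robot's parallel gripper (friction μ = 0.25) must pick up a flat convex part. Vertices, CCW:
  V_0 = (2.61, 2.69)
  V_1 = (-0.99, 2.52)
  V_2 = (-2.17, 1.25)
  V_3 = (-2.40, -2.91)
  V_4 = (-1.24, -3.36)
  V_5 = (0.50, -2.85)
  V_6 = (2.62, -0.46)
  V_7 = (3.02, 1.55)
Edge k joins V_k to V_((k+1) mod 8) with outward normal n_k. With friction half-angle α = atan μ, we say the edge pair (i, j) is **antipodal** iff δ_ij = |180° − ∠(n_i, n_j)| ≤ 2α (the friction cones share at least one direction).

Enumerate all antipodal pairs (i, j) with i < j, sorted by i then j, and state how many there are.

count = 5; pairs: (0,3), (0,4), (1,5), (2,6), (2,7)

α = atan 0.25 = 14.04°;  2α = 28.07°
n_0 = (-0.0472, +0.9989)
n_1 = (-0.7326, +0.6807)
n_2 = (-0.9985, +0.0552)
n_3 = (-0.3617, -0.9323)
n_4 = (+0.2813, -0.9596)
n_5 = (+0.7481, -0.6636)
n_6 = (+0.9808, -0.1952)
n_7 = (+0.9410, +0.3384)
  (0,1): δ = 135.60°  ·
  (0,2): δ = 95.87°  ·
  (0,3): δ = 23.91°  ✓
  (0,4): δ = 13.63°  ✓
  (0,5): δ = 45.72°  ·
  (0,6): δ = 76.04°  ·
  (0,7): δ = 107.08°  ·
  (1,2): δ = 140.27°  ·
  (1,3): δ = 68.31°  ·
  (1,4): δ = 30.77°  ·
  (1,5): δ = 1.32°  ✓
  (1,6): δ = 31.64°  ·
  (1,7): δ = 62.68°  ·
  (2,3): δ = 108.04°  ·
  (2,4): δ = 70.50°  ·
  (2,5): δ = 38.41°  ·
  (2,6): δ = 8.09°  ✓
  (2,7): δ = 22.95°  ✓
  (3,4): δ = 142.46°  ·
  (3,5): δ = 110.37°  ·
  (3,6): δ = 80.05°  ·
  (3,7): δ = 49.02°  ·
  (4,5): δ = 147.91°  ·
  (4,6): δ = 117.59°  ·
  (4,7): δ = 86.55°  ·
  (5,6): δ = 149.68°  ·
  (5,7): δ = 118.64°  ·
  (6,7): δ = 148.96°  ·
antipodal pairs: 5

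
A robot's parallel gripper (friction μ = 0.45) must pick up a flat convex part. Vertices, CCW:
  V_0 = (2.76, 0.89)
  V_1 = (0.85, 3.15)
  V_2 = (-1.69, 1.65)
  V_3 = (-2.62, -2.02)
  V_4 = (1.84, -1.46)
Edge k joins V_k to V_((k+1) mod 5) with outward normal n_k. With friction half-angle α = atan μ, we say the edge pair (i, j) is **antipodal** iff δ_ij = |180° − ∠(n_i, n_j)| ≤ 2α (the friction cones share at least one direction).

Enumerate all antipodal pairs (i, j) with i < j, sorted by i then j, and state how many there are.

count = 3; pairs: (1,3), (1,4), (2,4)

α = atan 0.45 = 24.23°;  2α = 48.46°
n_0 = (+0.7638, +0.6455)
n_1 = (-0.5085, +0.8611)
n_2 = (-0.9694, +0.2456)
n_3 = (+0.1246, -0.9922)
n_4 = (+0.9312, -0.3645)
  (0,1): δ = 99.64°  ·
  (0,2): δ = 54.42°  ·
  (0,3): δ = 56.95°  ·
  (0,4): δ = 118.42°  ·
  (1,2): δ = 134.78°  ·
  (1,3): δ = 23.41°  ✓
  (1,4): δ = 38.06°  ✓
  (2,3): δ = 68.62°  ·
  (2,4): δ = 7.16°  ✓
  (3,4): δ = 118.54°  ·
antipodal pairs: 3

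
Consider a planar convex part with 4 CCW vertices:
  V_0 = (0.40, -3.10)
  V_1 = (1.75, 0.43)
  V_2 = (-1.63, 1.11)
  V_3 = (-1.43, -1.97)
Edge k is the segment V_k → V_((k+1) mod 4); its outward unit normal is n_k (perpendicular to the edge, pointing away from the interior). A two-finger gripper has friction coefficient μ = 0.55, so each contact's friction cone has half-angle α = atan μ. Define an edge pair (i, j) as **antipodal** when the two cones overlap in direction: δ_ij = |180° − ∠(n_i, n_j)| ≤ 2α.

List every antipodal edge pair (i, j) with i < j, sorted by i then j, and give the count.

α = atan 0.55 = 28.81°;  2α = 57.62°
n_0 = (+0.9340, -0.3572)
n_1 = (+0.1972, +0.9804)
n_2 = (-0.9979, -0.0648)
n_3 = (-0.5254, -0.8509)
  (0,1): δ = 80.45°  ·
  (0,2): δ = 24.64°  ✓
  (0,3): δ = 79.23°  ·
  (1,2): δ = 74.91°  ·
  (1,3): δ = 20.32°  ✓
  (2,3): δ = 125.41°  ·
antipodal pairs: 2

count = 2; pairs: (0,2), (1,3)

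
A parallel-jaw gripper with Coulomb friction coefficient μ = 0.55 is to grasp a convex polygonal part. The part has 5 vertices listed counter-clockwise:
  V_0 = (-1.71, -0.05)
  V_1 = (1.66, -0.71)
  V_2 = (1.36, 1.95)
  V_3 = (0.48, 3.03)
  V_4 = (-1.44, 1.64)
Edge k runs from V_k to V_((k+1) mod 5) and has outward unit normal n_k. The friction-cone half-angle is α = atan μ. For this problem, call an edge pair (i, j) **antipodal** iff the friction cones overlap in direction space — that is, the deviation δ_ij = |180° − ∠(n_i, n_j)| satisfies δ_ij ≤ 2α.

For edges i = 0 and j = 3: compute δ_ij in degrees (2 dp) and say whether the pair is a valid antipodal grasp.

α = atan 0.55 = 28.81°;  2α = 57.62°
edge 0: e_0 = (+3.37, -0.66);  n_0 = (-0.1922, -0.9814)
edge 3: e_3 = (-1.92, -1.39);  n_3 = (-0.5864, +0.8100)
∠(n_0, n_3) = 133.02°
δ = |180° − 133.02°| = 46.98°
46.98° ≤ 2α = 57.62°  →  valid

δ = 46.98°, valid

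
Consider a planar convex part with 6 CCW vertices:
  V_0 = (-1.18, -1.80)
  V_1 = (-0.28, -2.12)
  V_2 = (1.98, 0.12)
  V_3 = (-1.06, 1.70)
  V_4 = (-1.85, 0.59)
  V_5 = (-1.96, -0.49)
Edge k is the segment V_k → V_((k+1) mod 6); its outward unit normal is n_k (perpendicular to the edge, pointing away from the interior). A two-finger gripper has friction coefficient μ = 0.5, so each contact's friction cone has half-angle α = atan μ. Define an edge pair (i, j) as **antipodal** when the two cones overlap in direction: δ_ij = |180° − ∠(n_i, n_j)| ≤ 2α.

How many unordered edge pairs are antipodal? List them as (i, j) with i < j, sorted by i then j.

α = atan 0.5 = 26.57°;  2α = 53.13°
n_0 = (-0.3350, -0.9422)
n_1 = (+0.7040, -0.7102)
n_2 = (+0.4612, +0.8873)
n_3 = (-0.8147, +0.5798)
n_4 = (-0.9949, +0.1013)
n_5 = (-0.8592, -0.5116)
  (0,1): δ = 115.68°  ·
  (0,2): δ = 7.89°  ✓
  (0,3): δ = 74.13°  ·
  (0,4): δ = 103.76°  ·
  (0,5): δ = 140.34°  ·
  (1,2): δ = 72.21°  ·
  (1,3): δ = 9.81°  ✓
  (1,4): δ = 39.44°  ✓
  (1,5): δ = 76.03°  ·
  (2,3): δ = 97.98°  ·
  (2,4): δ = 68.35°  ·
  (2,5): δ = 31.77°  ✓
  (3,4): δ = 150.38°  ·
  (3,5): δ = 113.79°  ·
  (4,5): δ = 143.41°  ·
antipodal pairs: 4

count = 4; pairs: (0,2), (1,3), (1,4), (2,5)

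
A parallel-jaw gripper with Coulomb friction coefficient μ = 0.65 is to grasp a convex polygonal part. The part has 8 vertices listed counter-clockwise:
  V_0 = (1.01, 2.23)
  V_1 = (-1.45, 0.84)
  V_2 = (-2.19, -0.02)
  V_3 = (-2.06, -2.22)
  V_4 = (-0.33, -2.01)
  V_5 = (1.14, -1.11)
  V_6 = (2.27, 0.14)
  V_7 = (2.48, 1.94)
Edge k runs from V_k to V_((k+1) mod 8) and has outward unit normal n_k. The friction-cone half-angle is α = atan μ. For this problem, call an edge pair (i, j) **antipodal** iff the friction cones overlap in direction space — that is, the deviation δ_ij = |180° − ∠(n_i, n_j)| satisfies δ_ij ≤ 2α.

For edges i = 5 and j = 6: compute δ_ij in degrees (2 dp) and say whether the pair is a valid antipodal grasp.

α = atan 0.65 = 33.02°;  2α = 66.05°
edge 5: e_5 = (+1.13, +1.25);  n_5 = (+0.7418, -0.6706)
edge 6: e_6 = (+0.21, +1.80);  n_6 = (+0.9933, -0.1159)
∠(n_5, n_6) = 35.46°
δ = |180° − 35.46°| = 144.54°
144.54° > 2α = 66.05°  →  invalid

δ = 144.54°, invalid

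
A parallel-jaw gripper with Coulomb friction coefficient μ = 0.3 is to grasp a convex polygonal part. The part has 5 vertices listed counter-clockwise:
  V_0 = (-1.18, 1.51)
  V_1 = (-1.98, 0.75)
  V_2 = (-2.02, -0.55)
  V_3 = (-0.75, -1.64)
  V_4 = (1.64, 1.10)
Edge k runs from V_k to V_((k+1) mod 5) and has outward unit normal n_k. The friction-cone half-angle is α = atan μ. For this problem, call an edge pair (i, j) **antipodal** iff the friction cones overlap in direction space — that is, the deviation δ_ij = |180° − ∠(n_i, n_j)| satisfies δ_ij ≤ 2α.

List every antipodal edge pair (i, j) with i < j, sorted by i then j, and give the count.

count = 2; pairs: (0,3), (2,4)

α = atan 0.3 = 16.70°;  2α = 33.40°
n_0 = (-0.6887, +0.7250)
n_1 = (-0.9995, +0.0308)
n_2 = (-0.6513, -0.7588)
n_3 = (+0.7536, -0.6573)
n_4 = (+0.1439, +0.9896)
  (0,1): δ = 135.29°  ·
  (0,2): δ = 84.17°  ·
  (0,3): δ = 5.37°  ✓
  (0,4): δ = 128.20°  ·
  (1,2): δ = 128.88°  ·
  (1,3): δ = 39.33°  ·
  (1,4): δ = 83.49°  ·
  (2,3): δ = 90.46°  ·
  (2,4): δ = 32.37°  ✓
  (3,4): δ = 57.18°  ·
antipodal pairs: 2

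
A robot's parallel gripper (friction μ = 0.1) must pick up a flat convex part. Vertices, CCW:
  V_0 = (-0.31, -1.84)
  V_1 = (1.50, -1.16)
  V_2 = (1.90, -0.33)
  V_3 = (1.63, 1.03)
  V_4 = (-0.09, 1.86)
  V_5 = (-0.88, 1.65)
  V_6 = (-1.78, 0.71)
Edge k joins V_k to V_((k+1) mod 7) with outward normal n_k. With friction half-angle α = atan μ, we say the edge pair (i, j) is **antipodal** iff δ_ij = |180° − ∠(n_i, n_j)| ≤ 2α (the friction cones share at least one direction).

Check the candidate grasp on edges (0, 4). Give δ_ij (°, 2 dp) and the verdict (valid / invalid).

δ = 5.70°, valid

α = atan 0.1 = 5.71°;  2α = 11.42°
edge 0: e_0 = (+1.81, +0.68);  n_0 = (+0.3517, -0.9361)
edge 4: e_4 = (-0.79, -0.21);  n_4 = (-0.2569, +0.9664)
∠(n_0, n_4) = 174.30°
δ = |180° − 174.30°| = 5.70°
5.70° ≤ 2α = 11.42°  →  valid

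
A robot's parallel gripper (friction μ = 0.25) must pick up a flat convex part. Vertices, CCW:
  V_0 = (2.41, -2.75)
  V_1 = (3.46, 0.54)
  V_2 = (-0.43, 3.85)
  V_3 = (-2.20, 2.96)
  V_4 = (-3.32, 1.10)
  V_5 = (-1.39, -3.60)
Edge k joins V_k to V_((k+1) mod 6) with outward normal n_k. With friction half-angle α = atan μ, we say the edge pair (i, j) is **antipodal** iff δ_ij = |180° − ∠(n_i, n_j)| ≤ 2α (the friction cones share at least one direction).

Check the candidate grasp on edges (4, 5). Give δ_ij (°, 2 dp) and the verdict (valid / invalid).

δ = 99.72°, invalid

α = atan 0.25 = 14.04°;  2α = 28.07°
edge 4: e_4 = (+1.93, -4.70);  n_4 = (-0.9250, -0.3799)
edge 5: e_5 = (+3.80, +0.85);  n_5 = (+0.2183, -0.9759)
∠(n_4, n_5) = 80.28°
δ = |180° − 80.28°| = 99.72°
99.72° > 2α = 28.07°  →  invalid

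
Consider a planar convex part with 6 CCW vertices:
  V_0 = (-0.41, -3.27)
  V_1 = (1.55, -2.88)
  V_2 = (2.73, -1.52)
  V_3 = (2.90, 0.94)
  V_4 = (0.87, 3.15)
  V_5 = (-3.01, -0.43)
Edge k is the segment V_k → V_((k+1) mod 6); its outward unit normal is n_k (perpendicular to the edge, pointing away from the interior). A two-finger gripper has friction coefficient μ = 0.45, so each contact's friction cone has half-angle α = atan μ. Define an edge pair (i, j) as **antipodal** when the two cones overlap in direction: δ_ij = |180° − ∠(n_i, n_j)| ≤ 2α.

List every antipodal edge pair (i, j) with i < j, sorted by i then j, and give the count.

count = 5; pairs: (0,4), (1,4), (2,4), (2,5), (3,5)

α = atan 0.45 = 24.23°;  2α = 48.46°
n_0 = (+0.1952, -0.9808)
n_1 = (+0.7553, -0.6554)
n_2 = (+0.9976, -0.0689)
n_3 = (+0.7365, +0.6765)
n_4 = (-0.6781, +0.7349)
n_5 = (-0.7376, -0.6753)
  (0,1): δ = 142.20°  ·
  (0,2): δ = 105.21°  ·
  (0,3): δ = 58.68°  ·
  (0,4): δ = 31.44°  ✓
  (0,5): δ = 121.22°  ·
  (1,2): δ = 143.01°  ·
  (1,3): δ = 96.48°  ·
  (1,4): δ = 6.36°  ✓
  (1,5): δ = 83.42°  ·
  (2,3): δ = 133.48°  ·
  (2,4): δ = 43.35°  ✓
  (2,5): δ = 46.43°  ✓
  (3,4): δ = 89.87°  ·
  (3,5): δ = 0.10°  ✓
  (4,5): δ = 90.22°  ·
antipodal pairs: 5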